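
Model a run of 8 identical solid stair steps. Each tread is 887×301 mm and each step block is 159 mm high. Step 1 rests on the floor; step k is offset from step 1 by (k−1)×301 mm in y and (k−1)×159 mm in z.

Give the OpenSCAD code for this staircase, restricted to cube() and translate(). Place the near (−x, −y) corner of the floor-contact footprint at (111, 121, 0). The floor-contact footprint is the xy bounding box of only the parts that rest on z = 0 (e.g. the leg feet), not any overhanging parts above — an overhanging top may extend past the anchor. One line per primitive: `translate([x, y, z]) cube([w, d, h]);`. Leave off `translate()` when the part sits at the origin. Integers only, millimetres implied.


translate([111, 121, 0]) cube([887, 301, 159]);
translate([111, 422, 159]) cube([887, 301, 159]);
translate([111, 723, 318]) cube([887, 301, 159]);
translate([111, 1024, 477]) cube([887, 301, 159]);
translate([111, 1325, 636]) cube([887, 301, 159]);
translate([111, 1626, 795]) cube([887, 301, 159]);
translate([111, 1927, 954]) cube([887, 301, 159]);
translate([111, 2228, 1113]) cube([887, 301, 159]);


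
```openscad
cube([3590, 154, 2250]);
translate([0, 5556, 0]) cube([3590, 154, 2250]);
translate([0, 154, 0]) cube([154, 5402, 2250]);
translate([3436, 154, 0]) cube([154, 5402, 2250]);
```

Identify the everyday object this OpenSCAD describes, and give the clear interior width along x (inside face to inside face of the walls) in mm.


A house (or room) frame. The interior width is 3282 mm.

Four 2250 mm walls enclosing a rectangle with no floor or roof — a room or house frame. Outside width is 3590 mm and wall thickness is 154 mm, so the interior width is 3590 − 2 × 154 = 3282 mm.


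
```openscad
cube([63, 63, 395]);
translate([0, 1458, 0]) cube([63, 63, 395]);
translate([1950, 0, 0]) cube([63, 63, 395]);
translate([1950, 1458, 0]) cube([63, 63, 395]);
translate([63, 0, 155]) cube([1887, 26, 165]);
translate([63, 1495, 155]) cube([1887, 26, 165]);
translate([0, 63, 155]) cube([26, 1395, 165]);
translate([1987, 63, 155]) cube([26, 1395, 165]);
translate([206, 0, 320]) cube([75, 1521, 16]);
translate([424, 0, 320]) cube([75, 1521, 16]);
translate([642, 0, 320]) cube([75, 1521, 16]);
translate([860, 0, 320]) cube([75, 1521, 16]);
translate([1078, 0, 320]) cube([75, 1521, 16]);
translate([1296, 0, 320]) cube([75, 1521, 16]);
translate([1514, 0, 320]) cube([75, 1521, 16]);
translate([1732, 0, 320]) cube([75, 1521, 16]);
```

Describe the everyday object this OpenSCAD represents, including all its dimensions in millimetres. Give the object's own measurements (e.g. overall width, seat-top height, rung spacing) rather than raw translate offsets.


A bed frame 2013 mm long (x) by 1521 mm wide (y). Four 63×63 mm corner posts, 395 mm tall, at the corners of the footprint. Four rails of 26 mm thickness and 165 mm height run between adjacent posts with their undersides at z = 155 mm, their outer faces flush with the outside of the frame (the two x-running rails run between the posts' inner faces; the two y-running rails run between the posts' inner faces). 8 slats, each 75 mm wide (x) and 16 mm thick, lie across the top of the two x-running rails, running the full 1521 mm width of the frame in y; along x they sit between the end posts with a 143 mm gap after the −x posts and between neighbouring slats and before the +x posts.


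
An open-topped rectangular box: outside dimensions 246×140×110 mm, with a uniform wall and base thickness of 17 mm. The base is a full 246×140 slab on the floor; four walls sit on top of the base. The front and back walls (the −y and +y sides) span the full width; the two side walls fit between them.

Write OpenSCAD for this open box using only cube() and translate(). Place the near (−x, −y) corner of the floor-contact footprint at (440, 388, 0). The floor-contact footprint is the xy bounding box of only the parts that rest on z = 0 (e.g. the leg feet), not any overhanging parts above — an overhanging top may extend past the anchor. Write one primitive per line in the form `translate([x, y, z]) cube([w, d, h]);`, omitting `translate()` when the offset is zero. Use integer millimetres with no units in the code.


translate([440, 388, 0]) cube([246, 140, 17]);
translate([440, 388, 17]) cube([246, 17, 93]);
translate([440, 511, 17]) cube([246, 17, 93]);
translate([440, 405, 17]) cube([17, 106, 93]);
translate([669, 405, 17]) cube([17, 106, 93]);


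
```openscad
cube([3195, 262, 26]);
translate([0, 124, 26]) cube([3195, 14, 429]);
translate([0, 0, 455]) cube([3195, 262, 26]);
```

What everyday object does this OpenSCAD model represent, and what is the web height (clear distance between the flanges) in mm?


An I-beam. The web height is 429 mm.

Two wide flanges with a thin centred web — an I-beam. Overall 481 mm minus two 26 mm flanges gives a web of 481 − 2·26 = 429 mm.


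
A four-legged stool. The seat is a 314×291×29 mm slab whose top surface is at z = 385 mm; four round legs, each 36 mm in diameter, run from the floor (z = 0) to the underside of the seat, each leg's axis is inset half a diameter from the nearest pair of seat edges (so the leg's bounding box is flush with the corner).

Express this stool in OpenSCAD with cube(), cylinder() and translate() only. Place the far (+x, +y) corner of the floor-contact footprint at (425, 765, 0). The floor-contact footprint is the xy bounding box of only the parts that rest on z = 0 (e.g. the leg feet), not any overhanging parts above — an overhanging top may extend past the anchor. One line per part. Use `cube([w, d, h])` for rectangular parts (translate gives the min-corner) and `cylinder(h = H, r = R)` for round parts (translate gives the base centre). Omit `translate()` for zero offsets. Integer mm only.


translate([111, 474, 356]) cube([314, 291, 29]);
translate([129, 492, 0]) cylinder(h = 356, r = 18);
translate([407, 492, 0]) cylinder(h = 356, r = 18);
translate([129, 747, 0]) cylinder(h = 356, r = 18);
translate([407, 747, 0]) cylinder(h = 356, r = 18);


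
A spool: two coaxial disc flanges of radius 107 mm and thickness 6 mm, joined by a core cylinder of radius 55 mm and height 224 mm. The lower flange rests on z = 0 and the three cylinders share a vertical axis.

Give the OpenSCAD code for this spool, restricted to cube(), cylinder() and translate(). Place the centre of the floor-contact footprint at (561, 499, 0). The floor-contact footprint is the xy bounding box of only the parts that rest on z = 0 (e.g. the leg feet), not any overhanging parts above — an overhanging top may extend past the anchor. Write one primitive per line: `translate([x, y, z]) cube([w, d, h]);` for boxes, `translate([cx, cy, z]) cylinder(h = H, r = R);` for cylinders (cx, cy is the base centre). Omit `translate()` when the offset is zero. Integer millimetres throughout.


translate([561, 499, 0]) cylinder(h = 6, r = 107);
translate([561, 499, 6]) cylinder(h = 224, r = 55);
translate([561, 499, 230]) cylinder(h = 6, r = 107);


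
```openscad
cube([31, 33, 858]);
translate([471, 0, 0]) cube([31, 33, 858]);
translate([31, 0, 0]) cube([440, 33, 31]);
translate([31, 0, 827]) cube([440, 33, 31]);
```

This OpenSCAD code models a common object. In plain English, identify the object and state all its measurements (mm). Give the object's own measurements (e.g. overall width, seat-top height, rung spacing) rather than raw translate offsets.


A rectangular picture frame lying in the x–z plane (depth along y). The opening is 440 mm wide (x) by 796 mm tall (z), surrounded by a border 31 mm wide on all four sides. The frame is 33 mm deep and is made of two full-height vertical stiles with two horizontal rails fitted between them.


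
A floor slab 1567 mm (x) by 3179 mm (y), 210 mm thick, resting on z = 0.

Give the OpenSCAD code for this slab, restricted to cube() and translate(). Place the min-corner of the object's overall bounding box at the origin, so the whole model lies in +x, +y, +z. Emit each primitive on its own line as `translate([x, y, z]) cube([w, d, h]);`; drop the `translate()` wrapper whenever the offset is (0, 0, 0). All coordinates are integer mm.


cube([1567, 3179, 210]);


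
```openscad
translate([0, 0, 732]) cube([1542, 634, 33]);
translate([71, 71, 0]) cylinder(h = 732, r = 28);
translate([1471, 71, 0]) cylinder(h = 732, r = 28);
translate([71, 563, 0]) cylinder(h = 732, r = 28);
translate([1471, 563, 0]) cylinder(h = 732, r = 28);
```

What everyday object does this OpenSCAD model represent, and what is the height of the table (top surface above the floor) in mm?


A table. The table height is 765 mm.

A 1542×634×33 slab sits at z = 732 on four Ø56 mm round legs — a table. The top surface is at 732 + 33 = 765 mm.


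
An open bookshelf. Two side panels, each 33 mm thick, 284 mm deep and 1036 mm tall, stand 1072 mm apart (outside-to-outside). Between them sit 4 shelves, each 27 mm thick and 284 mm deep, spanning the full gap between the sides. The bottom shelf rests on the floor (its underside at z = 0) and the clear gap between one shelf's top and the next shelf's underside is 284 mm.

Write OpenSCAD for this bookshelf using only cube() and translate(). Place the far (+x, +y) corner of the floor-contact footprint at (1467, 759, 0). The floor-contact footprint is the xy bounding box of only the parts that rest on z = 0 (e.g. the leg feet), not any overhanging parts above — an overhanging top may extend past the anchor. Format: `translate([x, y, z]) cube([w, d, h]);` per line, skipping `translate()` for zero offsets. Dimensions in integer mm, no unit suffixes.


translate([395, 475, 0]) cube([33, 284, 1036]);
translate([1434, 475, 0]) cube([33, 284, 1036]);
translate([428, 475, 0]) cube([1006, 284, 27]);
translate([428, 475, 311]) cube([1006, 284, 27]);
translate([428, 475, 622]) cube([1006, 284, 27]);
translate([428, 475, 933]) cube([1006, 284, 27]);


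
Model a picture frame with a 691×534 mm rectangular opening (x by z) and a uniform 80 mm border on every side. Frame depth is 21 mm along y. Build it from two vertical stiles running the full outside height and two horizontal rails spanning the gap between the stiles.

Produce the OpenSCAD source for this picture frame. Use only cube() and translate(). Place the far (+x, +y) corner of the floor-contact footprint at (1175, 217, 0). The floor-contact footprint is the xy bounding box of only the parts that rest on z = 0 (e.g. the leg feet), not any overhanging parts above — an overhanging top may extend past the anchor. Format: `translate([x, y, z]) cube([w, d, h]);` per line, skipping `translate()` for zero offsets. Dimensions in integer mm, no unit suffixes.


translate([324, 196, 0]) cube([80, 21, 694]);
translate([1095, 196, 0]) cube([80, 21, 694]);
translate([404, 196, 0]) cube([691, 21, 80]);
translate([404, 196, 614]) cube([691, 21, 80]);


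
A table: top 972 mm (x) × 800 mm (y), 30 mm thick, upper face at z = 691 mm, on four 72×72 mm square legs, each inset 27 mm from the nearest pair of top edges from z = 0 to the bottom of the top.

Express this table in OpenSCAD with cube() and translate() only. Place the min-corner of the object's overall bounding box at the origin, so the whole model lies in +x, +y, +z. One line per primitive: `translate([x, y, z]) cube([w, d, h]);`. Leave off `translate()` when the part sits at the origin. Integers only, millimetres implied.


translate([0, 0, 661]) cube([972, 800, 30]);
translate([27, 27, 0]) cube([72, 72, 661]);
translate([873, 27, 0]) cube([72, 72, 661]);
translate([27, 701, 0]) cube([72, 72, 661]);
translate([873, 701, 0]) cube([72, 72, 661]);


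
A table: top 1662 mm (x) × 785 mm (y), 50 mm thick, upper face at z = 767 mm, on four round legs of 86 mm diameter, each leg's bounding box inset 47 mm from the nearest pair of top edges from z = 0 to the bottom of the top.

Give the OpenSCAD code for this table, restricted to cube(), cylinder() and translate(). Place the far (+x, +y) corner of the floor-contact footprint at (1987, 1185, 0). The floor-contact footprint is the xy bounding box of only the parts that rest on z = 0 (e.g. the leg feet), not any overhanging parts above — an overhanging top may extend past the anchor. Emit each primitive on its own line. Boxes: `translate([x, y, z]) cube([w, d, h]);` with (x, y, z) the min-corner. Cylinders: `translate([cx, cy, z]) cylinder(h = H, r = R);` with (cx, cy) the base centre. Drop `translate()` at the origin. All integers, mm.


// leg_h = 767 - 50 = 717
translate([372, 447, 717]) cube([1662, 785, 50]);
translate([462, 537, 0]) cylinder(h = 717, r = 43);
translate([1944, 537, 0]) cylinder(h = 717, r = 43);
translate([462, 1142, 0]) cylinder(h = 717, r = 43);
translate([1944, 1142, 0]) cylinder(h = 717, r = 43);


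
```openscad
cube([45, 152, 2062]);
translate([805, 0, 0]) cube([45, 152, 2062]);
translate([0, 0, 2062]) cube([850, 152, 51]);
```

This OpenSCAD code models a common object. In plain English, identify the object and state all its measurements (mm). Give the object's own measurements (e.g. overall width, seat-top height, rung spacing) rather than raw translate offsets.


A door frame. The clear opening is 760 mm wide and 2062 mm high. Two 45 mm wide jambs, 152 mm deep, stand either side of the opening from the floor to the top of the opening. A 51 mm thick head sits across the top of both jambs, spanning the full outside width of the frame.


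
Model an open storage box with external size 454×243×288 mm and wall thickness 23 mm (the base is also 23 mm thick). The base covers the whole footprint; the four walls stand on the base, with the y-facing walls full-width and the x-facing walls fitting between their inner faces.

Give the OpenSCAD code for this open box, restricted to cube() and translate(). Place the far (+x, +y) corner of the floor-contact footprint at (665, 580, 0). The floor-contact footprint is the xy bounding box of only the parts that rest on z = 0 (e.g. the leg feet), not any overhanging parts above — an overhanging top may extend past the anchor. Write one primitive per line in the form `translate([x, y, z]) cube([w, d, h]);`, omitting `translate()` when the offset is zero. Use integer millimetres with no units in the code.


translate([211, 337, 0]) cube([454, 243, 23]);
translate([211, 337, 23]) cube([454, 23, 265]);
translate([211, 557, 23]) cube([454, 23, 265]);
translate([211, 360, 23]) cube([23, 197, 265]);
translate([642, 360, 23]) cube([23, 197, 265]);


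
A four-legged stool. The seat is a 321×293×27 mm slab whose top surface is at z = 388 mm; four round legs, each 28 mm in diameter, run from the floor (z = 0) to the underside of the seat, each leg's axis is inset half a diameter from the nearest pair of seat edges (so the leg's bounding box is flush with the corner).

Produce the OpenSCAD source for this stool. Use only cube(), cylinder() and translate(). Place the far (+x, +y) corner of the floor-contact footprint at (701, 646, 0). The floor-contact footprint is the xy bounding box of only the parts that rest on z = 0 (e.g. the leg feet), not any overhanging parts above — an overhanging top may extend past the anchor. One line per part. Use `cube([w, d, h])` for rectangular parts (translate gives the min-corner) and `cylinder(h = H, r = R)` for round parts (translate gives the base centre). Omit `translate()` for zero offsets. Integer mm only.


translate([380, 353, 361]) cube([321, 293, 27]);
translate([394, 367, 0]) cylinder(h = 361, r = 14);
translate([687, 367, 0]) cylinder(h = 361, r = 14);
translate([394, 632, 0]) cylinder(h = 361, r = 14);
translate([687, 632, 0]) cylinder(h = 361, r = 14);


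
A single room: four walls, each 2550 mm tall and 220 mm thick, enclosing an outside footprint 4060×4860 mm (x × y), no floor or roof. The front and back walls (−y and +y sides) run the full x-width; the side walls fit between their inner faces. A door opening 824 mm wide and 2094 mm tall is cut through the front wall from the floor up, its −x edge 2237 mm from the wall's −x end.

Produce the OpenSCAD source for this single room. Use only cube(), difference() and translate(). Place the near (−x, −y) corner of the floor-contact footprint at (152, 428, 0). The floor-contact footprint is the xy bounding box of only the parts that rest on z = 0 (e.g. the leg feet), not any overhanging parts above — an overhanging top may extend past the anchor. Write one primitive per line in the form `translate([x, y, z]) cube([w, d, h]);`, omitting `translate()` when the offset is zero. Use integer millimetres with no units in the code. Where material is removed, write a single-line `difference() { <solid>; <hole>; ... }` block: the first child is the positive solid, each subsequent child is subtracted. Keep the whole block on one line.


difference() { translate([152, 428, 0]) cube([4060, 220, 2550]); translate([2389, 428, 0]) cube([824, 220, 2094]); }
translate([152, 5068, 0]) cube([4060, 220, 2550]);
translate([152, 648, 0]) cube([220, 4420, 2550]);
translate([3992, 648, 0]) cube([220, 4420, 2550]);


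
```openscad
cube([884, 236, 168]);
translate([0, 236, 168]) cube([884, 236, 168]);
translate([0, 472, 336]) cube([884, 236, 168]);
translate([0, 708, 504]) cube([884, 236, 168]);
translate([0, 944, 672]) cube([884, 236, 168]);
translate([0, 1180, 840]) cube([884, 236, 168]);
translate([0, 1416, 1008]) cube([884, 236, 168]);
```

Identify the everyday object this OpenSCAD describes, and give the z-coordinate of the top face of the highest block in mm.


A staircase. The total rise is 1176 mm.

7 identical blocks, each offset up and back from the previous — a staircase. Each step is 168 mm tall and there are 7 of them, so the total rise is 7 × 168 = 1176 mm.


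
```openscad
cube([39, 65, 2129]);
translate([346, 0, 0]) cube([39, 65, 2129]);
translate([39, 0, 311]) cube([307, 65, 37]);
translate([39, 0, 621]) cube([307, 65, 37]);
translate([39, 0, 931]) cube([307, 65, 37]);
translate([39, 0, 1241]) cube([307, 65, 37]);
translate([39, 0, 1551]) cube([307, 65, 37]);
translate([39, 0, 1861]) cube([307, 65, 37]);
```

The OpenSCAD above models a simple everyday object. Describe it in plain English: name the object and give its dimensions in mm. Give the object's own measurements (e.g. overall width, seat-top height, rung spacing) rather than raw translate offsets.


A straight ladder. Two 39×65 mm vertical rails, 2129 mm tall, stand 385 mm apart (outside-to-outside) with their front faces coplanar on the −y side. 6 rungs, each 65 mm deep and 37 mm tall, span between the inner faces of the rails, front faces flush with the rails. The lowest rung's underside is at z = 311 mm and rungs are spaced 310 mm apart (underside to underside).


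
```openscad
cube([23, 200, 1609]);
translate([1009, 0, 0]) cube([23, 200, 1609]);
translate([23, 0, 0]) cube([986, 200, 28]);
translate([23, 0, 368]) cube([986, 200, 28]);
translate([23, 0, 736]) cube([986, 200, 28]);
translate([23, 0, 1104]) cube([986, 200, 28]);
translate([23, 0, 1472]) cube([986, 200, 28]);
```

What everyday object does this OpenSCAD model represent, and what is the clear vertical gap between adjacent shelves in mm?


A bookshelf. The clear shelf gap is 340 mm.

Two tall side panels with 5 horizontal boards between them — a bookshelf. The first two shelf undersides are at z = 0 and z = 368; with shelf thickness 28, the clear gap is 368 − 0 − 28 = 340 mm.


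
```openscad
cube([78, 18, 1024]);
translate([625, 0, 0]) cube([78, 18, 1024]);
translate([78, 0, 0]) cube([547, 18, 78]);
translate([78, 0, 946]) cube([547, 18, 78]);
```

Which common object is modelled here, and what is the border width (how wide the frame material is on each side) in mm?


A picture frame. The border width is 78 mm.

Four thin pieces enclosing a rectangular opening — a picture frame. The two full-height stiles are 1024 mm tall; the top rail sits at z = 946 and is 78 mm tall, so the border above the opening is 1024 − 946 = 78 mm, matching the stile x-width.


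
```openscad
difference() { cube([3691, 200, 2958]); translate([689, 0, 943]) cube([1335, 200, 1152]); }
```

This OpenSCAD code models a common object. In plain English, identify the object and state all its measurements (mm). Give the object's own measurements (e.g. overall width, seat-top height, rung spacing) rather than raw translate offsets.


A wall 3691 mm long (x), 200 mm thick (y), 2958 mm tall, with a rectangular window opening cut through it. The opening is 1335 mm wide and 1152 mm tall; its sill is at z = 943 mm and its near (−x) edge is 689 mm from the wall's −x end. The opening passes through the full wall thickness.


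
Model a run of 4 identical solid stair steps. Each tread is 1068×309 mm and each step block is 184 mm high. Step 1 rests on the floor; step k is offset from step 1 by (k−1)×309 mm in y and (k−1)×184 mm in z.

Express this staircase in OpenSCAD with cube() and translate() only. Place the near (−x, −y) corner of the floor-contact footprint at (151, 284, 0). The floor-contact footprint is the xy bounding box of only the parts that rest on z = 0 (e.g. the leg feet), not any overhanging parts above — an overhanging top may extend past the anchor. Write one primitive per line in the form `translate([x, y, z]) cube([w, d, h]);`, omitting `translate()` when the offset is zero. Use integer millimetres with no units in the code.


translate([151, 284, 0]) cube([1068, 309, 184]);
translate([151, 593, 184]) cube([1068, 309, 184]);
translate([151, 902, 368]) cube([1068, 309, 184]);
translate([151, 1211, 552]) cube([1068, 309, 184]);


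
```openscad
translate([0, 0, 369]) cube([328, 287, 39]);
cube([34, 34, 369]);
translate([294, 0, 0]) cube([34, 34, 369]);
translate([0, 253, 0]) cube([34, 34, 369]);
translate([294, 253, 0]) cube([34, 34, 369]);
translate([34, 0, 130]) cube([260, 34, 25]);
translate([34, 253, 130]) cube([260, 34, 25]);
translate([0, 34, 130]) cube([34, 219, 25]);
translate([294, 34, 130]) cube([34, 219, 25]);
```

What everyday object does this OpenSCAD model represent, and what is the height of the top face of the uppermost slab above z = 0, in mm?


A stool. The seat height is 408 mm.

A 328×287×39 slab at z = 369 on four corner posts — a stool. The seat top is 369 + 39 = 408 mm.


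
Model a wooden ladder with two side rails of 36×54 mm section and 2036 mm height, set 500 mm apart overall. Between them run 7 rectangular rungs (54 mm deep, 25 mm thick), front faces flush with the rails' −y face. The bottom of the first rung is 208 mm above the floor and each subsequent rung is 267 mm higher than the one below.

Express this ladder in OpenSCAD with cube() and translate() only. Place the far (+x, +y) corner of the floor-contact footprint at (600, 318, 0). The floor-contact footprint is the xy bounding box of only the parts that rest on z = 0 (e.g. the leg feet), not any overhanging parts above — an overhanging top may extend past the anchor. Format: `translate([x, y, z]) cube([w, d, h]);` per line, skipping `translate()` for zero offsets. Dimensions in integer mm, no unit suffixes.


// rung span = 500 - 2*36 = 428
// rung[k] z = 208 + k*267
translate([100, 264, 0]) cube([36, 54, 2036]);
translate([564, 264, 0]) cube([36, 54, 2036]);
translate([136, 264, 208]) cube([428, 54, 25]);
translate([136, 264, 475]) cube([428, 54, 25]);
translate([136, 264, 742]) cube([428, 54, 25]);
translate([136, 264, 1009]) cube([428, 54, 25]);
translate([136, 264, 1276]) cube([428, 54, 25]);
translate([136, 264, 1543]) cube([428, 54, 25]);
translate([136, 264, 1810]) cube([428, 54, 25]);


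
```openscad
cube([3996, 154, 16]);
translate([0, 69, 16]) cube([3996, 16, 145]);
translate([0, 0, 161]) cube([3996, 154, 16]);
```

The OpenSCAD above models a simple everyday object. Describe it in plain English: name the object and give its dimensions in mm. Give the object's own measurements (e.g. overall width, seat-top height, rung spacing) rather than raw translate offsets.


An I-beam lying along x, 3996 mm long. Overall section height 177 mm. Two flanges 154 mm wide (y) and 16 mm thick, one on the floor and one at the top; a web 16 mm thick runs between them, centred on the flange width.


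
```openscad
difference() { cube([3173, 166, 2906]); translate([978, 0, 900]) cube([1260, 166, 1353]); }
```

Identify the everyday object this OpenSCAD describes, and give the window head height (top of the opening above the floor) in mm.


A wall with a window opening. The window head height is 2253 mm.

A wall with a rectangular opening subtracted — a window. Sill at z = 900, opening 1353 mm tall, so the head is at 900 + 1353 = 2253 mm.


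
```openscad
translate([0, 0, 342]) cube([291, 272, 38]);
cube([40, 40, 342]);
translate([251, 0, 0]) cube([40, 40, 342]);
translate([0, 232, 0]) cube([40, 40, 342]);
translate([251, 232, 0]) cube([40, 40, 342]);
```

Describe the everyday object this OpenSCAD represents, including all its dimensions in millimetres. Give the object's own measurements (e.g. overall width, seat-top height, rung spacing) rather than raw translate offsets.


A four-legged stool. The seat is a 291×272×38 mm slab whose top surface is at z = 380 mm; four square legs, each 40×40 mm in cross-section, run from the floor (z = 0) to the underside of the seat, each flush with a corner of the seat.


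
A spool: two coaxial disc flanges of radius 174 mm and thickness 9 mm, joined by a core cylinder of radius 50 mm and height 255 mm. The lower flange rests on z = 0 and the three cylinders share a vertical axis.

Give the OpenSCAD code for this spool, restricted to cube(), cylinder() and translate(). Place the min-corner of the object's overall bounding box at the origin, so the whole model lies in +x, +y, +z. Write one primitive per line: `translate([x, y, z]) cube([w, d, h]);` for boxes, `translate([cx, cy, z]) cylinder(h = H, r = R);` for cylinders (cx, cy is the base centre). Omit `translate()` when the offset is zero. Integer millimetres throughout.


translate([174, 174, 0]) cylinder(h = 9, r = 174);
translate([174, 174, 9]) cylinder(h = 255, r = 50);
translate([174, 174, 264]) cylinder(h = 9, r = 174);


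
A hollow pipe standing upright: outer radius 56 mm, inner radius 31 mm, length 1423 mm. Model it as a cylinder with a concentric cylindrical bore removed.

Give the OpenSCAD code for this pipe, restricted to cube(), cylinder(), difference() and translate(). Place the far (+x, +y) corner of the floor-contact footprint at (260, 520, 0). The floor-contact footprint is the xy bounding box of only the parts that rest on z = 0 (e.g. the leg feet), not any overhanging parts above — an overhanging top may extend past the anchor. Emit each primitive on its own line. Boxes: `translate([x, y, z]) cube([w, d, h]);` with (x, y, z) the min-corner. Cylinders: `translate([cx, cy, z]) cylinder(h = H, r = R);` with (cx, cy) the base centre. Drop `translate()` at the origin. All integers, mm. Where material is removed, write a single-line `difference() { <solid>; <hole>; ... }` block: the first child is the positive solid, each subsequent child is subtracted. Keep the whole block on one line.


difference() { translate([204, 464, 0]) cylinder(h = 1423, r = 56); translate([204, 464, 0]) cylinder(h = 1423, r = 31); }


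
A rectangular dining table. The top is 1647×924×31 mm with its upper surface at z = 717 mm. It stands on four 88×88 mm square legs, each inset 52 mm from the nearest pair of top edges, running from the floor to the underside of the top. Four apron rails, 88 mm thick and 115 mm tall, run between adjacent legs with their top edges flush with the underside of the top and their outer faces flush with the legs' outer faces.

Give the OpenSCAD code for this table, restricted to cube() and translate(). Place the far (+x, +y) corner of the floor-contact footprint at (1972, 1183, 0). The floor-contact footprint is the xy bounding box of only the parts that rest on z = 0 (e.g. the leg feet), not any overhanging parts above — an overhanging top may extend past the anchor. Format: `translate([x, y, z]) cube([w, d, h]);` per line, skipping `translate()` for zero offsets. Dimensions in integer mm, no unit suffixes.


translate([377, 311, 686]) cube([1647, 924, 31]);
translate([429, 363, 0]) cube([88, 88, 686]);
translate([1884, 363, 0]) cube([88, 88, 686]);
translate([429, 1095, 0]) cube([88, 88, 686]);
translate([1884, 1095, 0]) cube([88, 88, 686]);
translate([517, 363, 571]) cube([1367, 88, 115]);
translate([517, 1095, 571]) cube([1367, 88, 115]);
translate([429, 451, 571]) cube([88, 644, 115]);
translate([1884, 451, 571]) cube([88, 644, 115]);


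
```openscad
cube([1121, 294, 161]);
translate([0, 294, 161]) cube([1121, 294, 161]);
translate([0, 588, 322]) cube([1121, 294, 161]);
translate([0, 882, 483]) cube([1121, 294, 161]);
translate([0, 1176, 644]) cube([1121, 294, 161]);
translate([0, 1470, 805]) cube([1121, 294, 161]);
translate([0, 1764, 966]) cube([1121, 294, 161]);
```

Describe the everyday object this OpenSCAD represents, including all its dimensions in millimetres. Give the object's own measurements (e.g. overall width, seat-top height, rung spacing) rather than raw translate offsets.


A straight staircase of 7 solid steps. Each step is 1121 mm wide (x), 294 mm deep (y, the going) and 161 mm tall (the rise). The first step rests on the floor; each subsequent step sits one going further in +y and one rise higher in +z, directly behind and above the previous step with no overlap.


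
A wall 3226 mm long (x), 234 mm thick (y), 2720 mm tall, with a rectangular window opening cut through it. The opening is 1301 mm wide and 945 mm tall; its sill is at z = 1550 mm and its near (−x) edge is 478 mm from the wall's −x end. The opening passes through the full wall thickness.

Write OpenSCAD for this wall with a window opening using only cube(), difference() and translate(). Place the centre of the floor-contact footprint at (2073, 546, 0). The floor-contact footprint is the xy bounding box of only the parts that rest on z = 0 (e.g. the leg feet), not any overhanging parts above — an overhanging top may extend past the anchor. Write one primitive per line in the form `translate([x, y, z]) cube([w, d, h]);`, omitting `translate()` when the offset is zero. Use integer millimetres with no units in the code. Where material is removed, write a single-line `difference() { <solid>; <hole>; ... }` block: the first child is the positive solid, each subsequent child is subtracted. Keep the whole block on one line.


difference() { translate([460, 429, 0]) cube([3226, 234, 2720]); translate([938, 429, 1550]) cube([1301, 234, 945]); }


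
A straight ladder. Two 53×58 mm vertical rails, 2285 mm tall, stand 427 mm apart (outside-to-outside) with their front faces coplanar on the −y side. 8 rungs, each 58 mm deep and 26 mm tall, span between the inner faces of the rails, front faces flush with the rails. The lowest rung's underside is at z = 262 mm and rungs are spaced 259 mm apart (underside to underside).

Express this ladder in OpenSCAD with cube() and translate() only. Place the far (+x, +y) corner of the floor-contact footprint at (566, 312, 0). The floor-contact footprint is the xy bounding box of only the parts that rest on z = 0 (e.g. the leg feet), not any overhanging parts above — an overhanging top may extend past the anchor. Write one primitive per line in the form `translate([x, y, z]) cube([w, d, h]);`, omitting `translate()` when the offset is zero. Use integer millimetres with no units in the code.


translate([139, 254, 0]) cube([53, 58, 2285]);
translate([513, 254, 0]) cube([53, 58, 2285]);
translate([192, 254, 262]) cube([321, 58, 26]);
translate([192, 254, 521]) cube([321, 58, 26]);
translate([192, 254, 780]) cube([321, 58, 26]);
translate([192, 254, 1039]) cube([321, 58, 26]);
translate([192, 254, 1298]) cube([321, 58, 26]);
translate([192, 254, 1557]) cube([321, 58, 26]);
translate([192, 254, 1816]) cube([321, 58, 26]);
translate([192, 254, 2075]) cube([321, 58, 26]);


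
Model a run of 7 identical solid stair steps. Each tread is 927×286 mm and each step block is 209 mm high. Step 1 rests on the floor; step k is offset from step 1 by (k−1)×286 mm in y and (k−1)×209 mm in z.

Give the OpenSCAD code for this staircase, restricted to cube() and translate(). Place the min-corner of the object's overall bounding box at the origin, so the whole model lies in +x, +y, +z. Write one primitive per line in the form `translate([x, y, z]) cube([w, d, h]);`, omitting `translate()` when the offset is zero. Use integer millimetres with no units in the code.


cube([927, 286, 209]);
translate([0, 286, 209]) cube([927, 286, 209]);
translate([0, 572, 418]) cube([927, 286, 209]);
translate([0, 858, 627]) cube([927, 286, 209]);
translate([0, 1144, 836]) cube([927, 286, 209]);
translate([0, 1430, 1045]) cube([927, 286, 209]);
translate([0, 1716, 1254]) cube([927, 286, 209]);


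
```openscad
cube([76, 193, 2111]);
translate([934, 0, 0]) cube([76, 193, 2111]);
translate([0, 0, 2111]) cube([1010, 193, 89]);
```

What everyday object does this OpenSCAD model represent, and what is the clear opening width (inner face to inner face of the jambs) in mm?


A door frame. The clear opening width is 858 mm.

Two 2111 mm tall posts with a header on top — a door frame. The left jamb is 76 mm wide at x = 0; the right jamb starts at x = 934. The clear opening is 934 − 76 = 858 mm.


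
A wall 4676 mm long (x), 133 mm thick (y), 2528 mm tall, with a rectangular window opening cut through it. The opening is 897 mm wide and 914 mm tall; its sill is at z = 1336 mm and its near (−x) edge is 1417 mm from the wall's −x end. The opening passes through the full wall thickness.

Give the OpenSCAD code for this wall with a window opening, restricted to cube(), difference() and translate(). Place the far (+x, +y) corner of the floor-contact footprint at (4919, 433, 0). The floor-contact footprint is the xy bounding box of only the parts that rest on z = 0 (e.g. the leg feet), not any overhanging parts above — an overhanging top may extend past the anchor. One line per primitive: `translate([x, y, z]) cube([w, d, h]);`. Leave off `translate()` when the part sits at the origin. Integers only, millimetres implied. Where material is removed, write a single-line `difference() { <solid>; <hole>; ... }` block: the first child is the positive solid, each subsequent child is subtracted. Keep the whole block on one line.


difference() { translate([243, 300, 0]) cube([4676, 133, 2528]); translate([1660, 300, 1336]) cube([897, 133, 914]); }


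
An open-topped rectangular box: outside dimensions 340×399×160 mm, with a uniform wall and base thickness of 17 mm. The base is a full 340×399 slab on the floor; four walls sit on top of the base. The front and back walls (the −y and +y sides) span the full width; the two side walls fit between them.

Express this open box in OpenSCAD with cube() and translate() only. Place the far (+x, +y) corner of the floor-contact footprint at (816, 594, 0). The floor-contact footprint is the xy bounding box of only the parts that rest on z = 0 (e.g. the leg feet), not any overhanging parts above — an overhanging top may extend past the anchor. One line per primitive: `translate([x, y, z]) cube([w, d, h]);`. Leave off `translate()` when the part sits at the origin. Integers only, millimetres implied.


translate([476, 195, 0]) cube([340, 399, 17]);
translate([476, 195, 17]) cube([340, 17, 143]);
translate([476, 577, 17]) cube([340, 17, 143]);
translate([476, 212, 17]) cube([17, 365, 143]);
translate([799, 212, 17]) cube([17, 365, 143]);


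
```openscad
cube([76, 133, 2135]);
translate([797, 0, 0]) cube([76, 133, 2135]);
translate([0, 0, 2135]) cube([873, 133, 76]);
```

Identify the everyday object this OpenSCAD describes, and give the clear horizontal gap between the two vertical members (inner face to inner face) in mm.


A door frame. The clear opening width is 721 mm.

Two 2135 mm tall posts with a header on top — a door frame. The left jamb is 76 mm wide at x = 0; the right jamb starts at x = 797. The clear opening is 797 − 76 = 721 mm.


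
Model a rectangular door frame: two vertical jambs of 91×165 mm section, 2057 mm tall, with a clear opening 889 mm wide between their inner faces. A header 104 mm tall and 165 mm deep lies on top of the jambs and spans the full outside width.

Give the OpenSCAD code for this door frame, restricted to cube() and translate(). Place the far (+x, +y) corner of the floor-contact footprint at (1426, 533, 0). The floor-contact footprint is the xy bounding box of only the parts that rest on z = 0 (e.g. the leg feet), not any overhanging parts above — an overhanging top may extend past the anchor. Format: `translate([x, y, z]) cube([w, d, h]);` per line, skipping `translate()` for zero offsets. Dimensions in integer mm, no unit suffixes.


translate([355, 368, 0]) cube([91, 165, 2057]);
translate([1335, 368, 0]) cube([91, 165, 2057]);
translate([355, 368, 2057]) cube([1071, 165, 104]);


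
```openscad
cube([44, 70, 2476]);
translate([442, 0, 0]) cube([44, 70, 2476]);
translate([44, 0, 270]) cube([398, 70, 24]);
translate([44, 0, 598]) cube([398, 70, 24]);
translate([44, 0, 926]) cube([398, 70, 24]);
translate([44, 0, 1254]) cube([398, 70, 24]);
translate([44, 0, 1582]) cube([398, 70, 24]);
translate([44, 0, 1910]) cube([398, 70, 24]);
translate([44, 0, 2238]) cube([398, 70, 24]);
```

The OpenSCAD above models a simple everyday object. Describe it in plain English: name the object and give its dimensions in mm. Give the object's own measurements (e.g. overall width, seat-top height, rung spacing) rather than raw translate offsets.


A straight ladder. Two 44×70 mm vertical rails, 2476 mm tall, stand 486 mm apart (outside-to-outside) with their front faces coplanar on the −y side. 7 rungs, each 70 mm deep and 24 mm tall, span between the inner faces of the rails, front faces flush with the rails. The lowest rung's underside is at z = 270 mm and rungs are spaced 328 mm apart (underside to underside).


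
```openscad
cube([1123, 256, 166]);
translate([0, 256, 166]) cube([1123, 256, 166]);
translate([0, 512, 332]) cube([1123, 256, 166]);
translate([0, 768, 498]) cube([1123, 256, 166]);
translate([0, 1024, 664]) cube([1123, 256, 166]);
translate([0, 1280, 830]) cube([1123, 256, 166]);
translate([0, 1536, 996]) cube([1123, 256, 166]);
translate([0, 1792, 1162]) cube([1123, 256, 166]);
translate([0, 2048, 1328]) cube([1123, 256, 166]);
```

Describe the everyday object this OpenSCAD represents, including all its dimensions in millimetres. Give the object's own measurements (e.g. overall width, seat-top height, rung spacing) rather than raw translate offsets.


A straight staircase of 9 solid steps. Each step is 1123 mm wide (x), 256 mm deep (y, the going) and 166 mm tall (the rise). The first step rests on the floor; each subsequent step sits one going further in +y and one rise higher in +z, directly behind and above the previous step with no overlap.


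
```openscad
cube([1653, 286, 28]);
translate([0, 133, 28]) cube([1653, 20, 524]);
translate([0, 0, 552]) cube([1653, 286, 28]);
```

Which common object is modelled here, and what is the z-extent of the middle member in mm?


An I-beam. The web height is 524 mm.

Two wide flanges with a thin centred web — an I-beam. Overall 580 mm minus two 28 mm flanges gives a web of 580 − 2·28 = 524 mm.


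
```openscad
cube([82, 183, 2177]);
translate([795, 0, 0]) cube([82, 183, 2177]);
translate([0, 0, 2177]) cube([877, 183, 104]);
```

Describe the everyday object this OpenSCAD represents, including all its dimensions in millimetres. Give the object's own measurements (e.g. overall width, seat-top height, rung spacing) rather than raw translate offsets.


A door frame. The clear opening is 713 mm wide and 2177 mm high. Two 82 mm wide jambs, 183 mm deep, stand either side of the opening from the floor to the top of the opening. A 104 mm thick head sits across the top of both jambs, spanning the full outside width of the frame.


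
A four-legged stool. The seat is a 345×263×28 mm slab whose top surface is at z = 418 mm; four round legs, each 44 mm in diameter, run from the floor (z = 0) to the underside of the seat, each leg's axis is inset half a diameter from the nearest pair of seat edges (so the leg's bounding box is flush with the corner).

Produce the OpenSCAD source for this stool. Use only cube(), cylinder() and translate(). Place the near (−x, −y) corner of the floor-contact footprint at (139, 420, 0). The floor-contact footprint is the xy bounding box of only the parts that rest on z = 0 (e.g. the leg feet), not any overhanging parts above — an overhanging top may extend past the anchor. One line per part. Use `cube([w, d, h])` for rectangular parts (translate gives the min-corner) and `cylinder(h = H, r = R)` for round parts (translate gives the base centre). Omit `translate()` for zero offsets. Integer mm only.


translate([139, 420, 390]) cube([345, 263, 28]);
translate([161, 442, 0]) cylinder(h = 390, r = 22);
translate([462, 442, 0]) cylinder(h = 390, r = 22);
translate([161, 661, 0]) cylinder(h = 390, r = 22);
translate([462, 661, 0]) cylinder(h = 390, r = 22);
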